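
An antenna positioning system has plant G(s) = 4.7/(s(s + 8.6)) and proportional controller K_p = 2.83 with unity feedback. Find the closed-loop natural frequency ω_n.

ω_n = 3.65 rad/s

The closed-loop denominator is s(s+8.6) + 2.83·4.7 = s² + 8.6s + 13.3.
Matching s² + 2ζω_n s + ω_n²: ω_n = √13.3 = 3.647 rad/s and 2ζω_n = 8.6, so ζ = 8.6/(2·3.647) = 1.18.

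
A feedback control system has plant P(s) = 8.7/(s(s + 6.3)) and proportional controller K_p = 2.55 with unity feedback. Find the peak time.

T_p = 0.897 s

From 1 + K_pP(s) = 0: s² + 6.3s + 22.18 = 0 ⇒ ω_n = 4.71, ζ = 0.6688.
Damped frequency ω_d = ω_n√(1−ζ²) = 3.502 rad/s, so peak time T_p = π/ω_d = 0.897 s.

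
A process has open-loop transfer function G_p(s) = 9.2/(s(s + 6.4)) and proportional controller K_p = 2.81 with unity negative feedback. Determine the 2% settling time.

T_s ≈ 1.25 s

From 1 + K_pG_p(s) = 0: s² + 6.4s + 25.85 = 0 ⇒ ω_n = 5.084, ζ = 0.6294.
2% settling time T_s ≈ 4/(ζω_n) = 4/3.2 = 1.25 s.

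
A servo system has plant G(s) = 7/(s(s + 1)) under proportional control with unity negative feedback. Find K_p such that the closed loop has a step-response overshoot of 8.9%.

K_p = 0.0959

From %OS = 100·exp(−πζ/√(1−ζ²)) = 8.9%, ζ = −ln(0.089)/√(π²+ln²(0.089)) = 0.6101.
Characteristic equation s² + 1s + 7K_p = 0 gives ζ = 1/(2√(7K_p)).
Setting ζ = 0.6101: √(7K_p) = 1/(2·0.6101) = 0.8195, so K_p = 0.6716/7 = 0.0959.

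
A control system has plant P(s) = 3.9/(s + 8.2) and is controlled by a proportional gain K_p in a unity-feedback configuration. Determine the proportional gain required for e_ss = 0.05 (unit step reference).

K_p = 39.9

The loop is type 0, so e_ss(step) = 1/(1 + K_pos) with K_pos = K_p·P(0).
P(0) = 0.4756. Require 1/(1 + K_p·0.4756) = 0.05, so 1 + 0.4756·K_p = 20.
K_p = (20 − 1)/0.4756 = 39.9.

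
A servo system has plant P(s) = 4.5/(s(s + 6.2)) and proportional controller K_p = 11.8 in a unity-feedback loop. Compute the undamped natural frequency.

ω_n = 7.29 rad/s

With unity feedback the closed-loop characteristic equation is s² + 6.2s + 11.8·4.5 = s² + 6.2s + 53.1 = 0.
Matching s² + 2ζω_n s + ω_n²: ω_n = √53.1 = 7.287 rad/s and 2ζω_n = 6.2, so ζ = 6.2/(2·7.287) = 0.425.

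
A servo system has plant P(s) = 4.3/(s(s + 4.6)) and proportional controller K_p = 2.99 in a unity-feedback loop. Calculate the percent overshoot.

Closed-loop characteristic equation: s² + 4.6s + 12.86 = 0, so ω_n = 3.586 rad/s and ζ = 4.6/(2·3.586) = 0.6414.
%OS = 100·exp(−πζ/√(1−ζ²)) = 100·exp(−π·0.6414/√0.5886) = 7.23%.

7.23%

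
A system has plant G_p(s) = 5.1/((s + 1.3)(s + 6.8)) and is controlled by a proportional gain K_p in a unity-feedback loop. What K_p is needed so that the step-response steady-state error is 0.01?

K_p = 172

Steady-state error for a unit step on this type-0 loop is 1/(1 + K_p·G_p(0)).
G_p(0) = 0.5769. Require 1/(1 + K_p·0.5769) = 0.01, so 1 + 0.5769·K_p = 100.
K_p = (100 − 1)/0.5769 = 172.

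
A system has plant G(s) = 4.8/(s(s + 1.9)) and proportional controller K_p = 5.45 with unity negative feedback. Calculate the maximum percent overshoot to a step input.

55.2%

From 1 + K_pG(s) = 0: s² + 1.9s + 26.16 = 0 ⇒ ω_n = 5.115, ζ = 0.1857.
%OS = 100·exp(−πζ/√(1−ζ²)) = 100·exp(−π·0.1857/√0.9655) = 55.2%.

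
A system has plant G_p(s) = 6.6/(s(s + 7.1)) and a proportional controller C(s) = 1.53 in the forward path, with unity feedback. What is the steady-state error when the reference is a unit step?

The open loop C(s)G_p(s) has a pole at the origin (type 1), so the static position error constant is infinite and e_ss = 1/(1+∞) = 0.

0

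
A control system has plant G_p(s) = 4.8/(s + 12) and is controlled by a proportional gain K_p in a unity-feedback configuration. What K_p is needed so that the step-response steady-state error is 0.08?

K_p = 28.8

The loop is type 0, so e_ss(step) = 1/(1 + K_pos) with K_pos = K_p·G_p(0).
G_p(0) = 0.4. Require 1/(1 + K_p·0.4) = 0.08, so 1 + 0.4·K_p = 12.5.
K_p = (12.5 − 1)/0.4 = 28.8.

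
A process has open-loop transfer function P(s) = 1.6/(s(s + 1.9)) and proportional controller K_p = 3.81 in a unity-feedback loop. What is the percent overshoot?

27%

From 1 + K_pP(s) = 0: s² + 1.9s + 6.096 = 0 ⇒ ω_n = 2.469, ζ = 0.3848.
%OS = 100·exp(−πζ/√(1−ζ²)) = 100·exp(−π·0.3848/√0.852) = 27%.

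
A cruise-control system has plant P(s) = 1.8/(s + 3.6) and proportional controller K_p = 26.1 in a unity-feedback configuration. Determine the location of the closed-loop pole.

Closed-loop transfer function: T(s) = K_p·P(s)/(1 + K_p·P(s)) = 46.98/(s + 3.6 + 46.98) = 46.98/(s + 50.58).
The closed-loop pole is at s = −50.58.

s = -50.58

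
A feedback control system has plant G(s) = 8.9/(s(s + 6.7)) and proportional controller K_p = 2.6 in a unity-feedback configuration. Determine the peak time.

T_p = 0.91 s

The closed-loop denominator s² + 6.7s + 23.14 gives ω_n = √23.14 = 4.81 and ζ = 6.7/(2ω_n) = 0.6964.
Damped frequency ω_d = ω_n√(1−ζ²) = 3.452 rad/s, so peak time T_p = π/ω_d = 0.91 s.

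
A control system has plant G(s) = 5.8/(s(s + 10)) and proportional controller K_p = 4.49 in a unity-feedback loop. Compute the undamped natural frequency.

With unity feedback the closed-loop characteristic equation is s² + 10s + 4.49·5.8 = s² + 10s + 26.04 = 0.
So ω_n² = 26.04 ⇒ ω_n = 5.103 rad/s, and ζ = 10/(2ω_n) = 0.98.

ω_n = 5.1 rad/s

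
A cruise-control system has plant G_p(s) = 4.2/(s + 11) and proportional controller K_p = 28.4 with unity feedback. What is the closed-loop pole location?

Closed-loop transfer function: T(s) = K_p·G_p(s)/(1 + K_p·G_p(s)) = 119.3/(s + 11 + 119.3) = 119.3/(s + 130.3).
The closed-loop pole is at s = −130.3.

s = -130.3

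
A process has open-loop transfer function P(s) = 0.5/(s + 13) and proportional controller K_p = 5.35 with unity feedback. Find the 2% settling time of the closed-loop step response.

Closed-loop transfer function: T(s) = K_p·P(s)/(1 + K_p·P(s)) = 2.675/(s + 13 + 2.675) = 2.675/(s + 15.68).
Time constant τ = 1/15.68 = 0.0638 s, so the 2% settling time is about 4τ = 0.255 s.

T_s ≈ 0.255 s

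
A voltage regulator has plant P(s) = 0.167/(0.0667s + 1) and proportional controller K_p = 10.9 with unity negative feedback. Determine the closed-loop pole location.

s = -42.28

Closed loop: T(s) = K_p·P/(1+K_p·P) = 1.82/(0.0667s + 1 + 1.82), with pole at s = −(1 + 1.82)/0.0667 = −42.28.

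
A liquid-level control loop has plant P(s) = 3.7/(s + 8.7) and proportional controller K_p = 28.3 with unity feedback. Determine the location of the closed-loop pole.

Closed-loop transfer function: T(s) = K_p·P(s)/(1 + K_p·P(s)) = 104.7/(s + 8.7 + 104.7) = 104.7/(s + 113.4).
The closed-loop pole is at s = −113.4.

s = -113.4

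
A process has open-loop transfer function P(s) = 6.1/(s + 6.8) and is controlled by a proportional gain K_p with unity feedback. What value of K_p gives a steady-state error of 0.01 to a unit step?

Steady-state error for a unit step on this type-0 loop is 1/(1 + K_p·P(0)).
P(0) = 0.8971. Require 1/(1 + K_p·0.8971) = 0.01, so 1 + 0.8971·K_p = 100.
K_p = (100 − 1)/0.8971 = 110.

K_p = 110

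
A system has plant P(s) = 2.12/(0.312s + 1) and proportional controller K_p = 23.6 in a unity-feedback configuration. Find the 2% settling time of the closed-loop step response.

Closed loop: T(s) = K_p·P/(1+K_p·P) = 50.03/(0.312s + 1 + 50.03), with pole at s = −(1 + 50.03)/0.312 = −163.6.
τ = 1/163.6 = 0.006114 s, so 2% settling time ≈ 4τ = 0.0245 s.

T_s ≈ 0.0245 s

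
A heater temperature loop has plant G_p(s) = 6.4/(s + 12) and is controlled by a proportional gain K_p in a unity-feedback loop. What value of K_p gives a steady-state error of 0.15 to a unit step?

K_p = 10.6

For a type-0 loop with proportional control, e_ss = 1/(1 + K_p·G_p(0)).
G_p(0) = 0.5333. Require 1/(1 + K_p·0.5333) = 0.15, so 1 + 0.5333·K_p = 6.667.
K_p = (6.667 − 1)/0.5333 = 10.6.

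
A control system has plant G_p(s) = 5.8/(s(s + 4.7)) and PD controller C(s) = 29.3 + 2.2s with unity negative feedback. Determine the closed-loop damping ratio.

Forward path: (29.3 + 2.2s)·5.8/(s(s+4.7)). The closed-loop characteristic equation is s² + (4.7 + 5.8·2.2)s + 5.8·29.3 = 0.
That is s² + 17.46s + 169.9 = 0, so ω_n = 13.04 rad/s and ζ = 17.46/(2·13.04) = 0.6697.

ζ = 0.67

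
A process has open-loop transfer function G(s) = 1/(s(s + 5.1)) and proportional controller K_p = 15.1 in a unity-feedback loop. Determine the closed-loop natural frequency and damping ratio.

With unity feedback the closed-loop characteristic equation is s² + 5.1s + 15.1·1 = s² + 5.1s + 15.1 = 0.
So ω_n² = 15.1 ⇒ ω_n = 3.886 rad/s, and ζ = 5.1/(2ω_n) = 0.656.

ω_n = 3.89 rad/s, ζ = 0.656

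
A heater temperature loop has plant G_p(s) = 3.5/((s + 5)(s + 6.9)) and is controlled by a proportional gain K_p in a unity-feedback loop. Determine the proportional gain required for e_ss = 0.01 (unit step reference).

K_p = 976

Steady-state error for a unit step on this type-0 loop is 1/(1 + K_p·G_p(0)).
G_p(0) = 0.1014. Require 1/(1 + K_p·0.1014) = 0.01, so 1 + 0.1014·K_p = 100.
K_p = (100 − 1)/0.1014 = 976.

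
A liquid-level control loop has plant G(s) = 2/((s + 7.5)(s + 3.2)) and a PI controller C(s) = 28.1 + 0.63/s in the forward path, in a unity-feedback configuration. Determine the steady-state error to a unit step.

0

The open loop C(s)G(s) has a pole at the origin (type 1), so the static position error constant is infinite and e_ss = 1/(1+∞) = 0.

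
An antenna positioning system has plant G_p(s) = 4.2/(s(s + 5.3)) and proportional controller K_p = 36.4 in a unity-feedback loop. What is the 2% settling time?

T_s ≈ 1.51 s

Closed-loop characteristic equation: s² + 5.3s + 152.9 = 0, so ω_n = 12.36 rad/s and ζ = 5.3/(2·12.36) = 0.2143.
2% settling time T_s ≈ 4/(ζω_n) = 4/2.65 = 1.51 s.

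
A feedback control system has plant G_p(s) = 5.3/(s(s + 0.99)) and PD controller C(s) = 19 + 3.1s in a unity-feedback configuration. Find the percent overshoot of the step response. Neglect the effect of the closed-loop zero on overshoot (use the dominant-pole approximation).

Forward path: (19 + 3.1s)·5.3/(s(s+0.99)). The closed-loop characteristic equation is s² + (0.99 + 5.3·3.1)s + 5.3·19 = 0.
That is s² + 17.42s + 100.7 = 0, so ω_n = 10.03 rad/s and ζ = 17.42/(2·10.03) = 0.868.
%OS = 100·exp(−πζ/√(1−ζ²)) = 0.412%.

0.412%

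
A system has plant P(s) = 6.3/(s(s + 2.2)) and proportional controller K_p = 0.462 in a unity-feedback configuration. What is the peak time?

T_p = 2.41 s

From 1 + K_pP(s) = 0: s² + 2.2s + 2.911 = 0 ⇒ ω_n = 1.706, ζ = 0.6448.
Damped frequency ω_d = ω_n√(1−ζ²) = 1.304 rad/s, so peak time T_p = π/ω_d = 2.41 s.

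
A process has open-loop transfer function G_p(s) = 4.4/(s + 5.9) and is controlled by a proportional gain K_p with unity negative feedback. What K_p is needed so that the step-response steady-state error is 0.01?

The loop is type 0, so e_ss(step) = 1/(1 + K_pos) with K_pos = K_p·G_p(0).
G_p(0) = 0.7458. Require 1/(1 + K_p·0.7458) = 0.01, so 1 + 0.7458·K_p = 100.
K_p = (100 − 1)/0.7458 = 133.

K_p = 133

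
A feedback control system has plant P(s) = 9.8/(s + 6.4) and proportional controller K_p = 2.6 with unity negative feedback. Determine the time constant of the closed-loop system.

Closed-loop transfer function: T(s) = K_p·P(s)/(1 + K_p·P(s)) = 25.48/(s + 6.4 + 25.48) = 25.48/(s + 31.88).
Time constant τ = 1/31.88 = 0.0314 s.

τ = 0.0314 s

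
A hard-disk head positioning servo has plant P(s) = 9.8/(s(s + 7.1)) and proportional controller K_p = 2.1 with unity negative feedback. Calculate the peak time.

T_p = 1.11 s

From 1 + K_pP(s) = 0: s² + 7.1s + 20.58 = 0 ⇒ ω_n = 4.537, ζ = 0.7825.
Damped frequency ω_d = ω_n√(1−ζ²) = 2.824 rad/s, so peak time T_p = π/ω_d = 1.11 s.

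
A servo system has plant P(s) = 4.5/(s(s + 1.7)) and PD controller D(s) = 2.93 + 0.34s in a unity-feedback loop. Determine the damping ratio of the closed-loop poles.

Forward path: (2.93 + 0.34s)·4.5/(s(s+1.7)). The closed-loop characteristic equation is s² + (1.7 + 4.5·0.34)s + 4.5·2.93 = 0.
That is s² + 3.23s + 13.19 = 0, so ω_n = 3.631 rad/s and ζ = 3.23/(2·3.631) = 0.4448.

ζ = 0.445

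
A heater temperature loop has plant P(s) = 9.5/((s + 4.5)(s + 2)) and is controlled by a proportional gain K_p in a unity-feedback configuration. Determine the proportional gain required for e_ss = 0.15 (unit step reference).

K_p = 5.37

The loop is type 0, so e_ss(step) = 1/(1 + K_pos) with K_pos = K_p·P(0).
P(0) = 1.056. Require 1/(1 + K_p·1.056) = 0.15, so 1 + 1.056·K_p = 6.667.
K_p = (6.667 − 1)/1.056 = 5.37.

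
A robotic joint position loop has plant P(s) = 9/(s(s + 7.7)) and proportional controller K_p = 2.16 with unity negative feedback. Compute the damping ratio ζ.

ζ = 0.873

With unity feedback the closed-loop characteristic equation is s² + 7.7s + 2.16·9 = s² + 7.7s + 19.44 = 0.
So ω_n² = 19.44 ⇒ ω_n = 4.409 rad/s, and ζ = 7.7/(2ω_n) = 0.873.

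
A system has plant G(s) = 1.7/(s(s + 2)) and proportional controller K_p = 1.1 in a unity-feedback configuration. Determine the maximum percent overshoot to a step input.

From 1 + K_pG(s) = 0: s² + 2s + 1.87 = 0 ⇒ ω_n = 1.367, ζ = 0.7313.
%OS = 100·exp(−πζ/√(1−ζ²)) = 100·exp(−π·0.7313/√0.4652) = 3.45%.

3.45%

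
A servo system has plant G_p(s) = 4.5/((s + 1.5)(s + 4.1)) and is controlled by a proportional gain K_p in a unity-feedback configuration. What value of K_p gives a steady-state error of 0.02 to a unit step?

The loop is type 0, so e_ss(step) = 1/(1 + K_pos) with K_pos = K_p·G_p(0).
G_p(0) = 0.7317. Require 1/(1 + K_p·0.7317) = 0.02, so 1 + 0.7317·K_p = 50.
K_p = (50 − 1)/0.7317 = 67.

K_p = 67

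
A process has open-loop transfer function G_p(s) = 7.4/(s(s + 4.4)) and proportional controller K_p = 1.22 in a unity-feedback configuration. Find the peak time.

The closed-loop denominator s² + 4.4s + 9.028 gives ω_n = √9.028 = 3.005 and ζ = 4.4/(2ω_n) = 0.7322.
Damped frequency ω_d = ω_n√(1−ζ²) = 2.046 rad/s, so peak time T_p = π/ω_d = 1.54 s.

T_p = 1.54 s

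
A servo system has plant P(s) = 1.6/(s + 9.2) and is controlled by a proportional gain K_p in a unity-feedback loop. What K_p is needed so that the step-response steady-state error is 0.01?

K_p = 569

For a type-0 loop with proportional control, e_ss = 1/(1 + K_p·P(0)).
P(0) = 0.1739. Require 1/(1 + K_p·0.1739) = 0.01, so 1 + 0.1739·K_p = 100.
K_p = (100 − 1)/0.1739 = 569.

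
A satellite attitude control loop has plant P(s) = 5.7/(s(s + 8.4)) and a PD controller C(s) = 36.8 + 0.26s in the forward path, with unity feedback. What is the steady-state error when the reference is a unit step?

0

The open loop C(s)P(s) has a pole at the origin (type 1), so the static position error constant is infinite and e_ss = 1/(1+∞) = 0.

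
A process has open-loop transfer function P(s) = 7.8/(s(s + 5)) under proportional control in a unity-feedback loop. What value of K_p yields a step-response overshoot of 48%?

K_p = 15.5

From %OS = 100·exp(−πζ/√(1−ζ²)) = 48%, ζ = −ln(0.48)/√(π²+ln²(0.48)) = 0.2275.
Characteristic equation s² + 5s + 7.8K_p = 0 gives ζ = 5/(2√(7.8K_p)).
Setting ζ = 0.2275: √(7.8K_p) = 5/(2·0.2275) = 10.99, so K_p = 120.8/7.8 = 15.5.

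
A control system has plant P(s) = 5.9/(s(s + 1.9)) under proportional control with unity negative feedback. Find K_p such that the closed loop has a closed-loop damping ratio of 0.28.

K_p = 1.95

Closed-loop characteristic equation: s² + 1.9s + K_p·5.9 = 0.
So ω_n = √(5.9K_p) and 2ζω_n = 1.9, giving ζ = 1.9/(2√(5.9K_p)).
Setting ζ = 0.28: √(5.9K_p) = 1.9/(2·0.28) = 3.393, so K_p = 11.51/5.9 = 1.95.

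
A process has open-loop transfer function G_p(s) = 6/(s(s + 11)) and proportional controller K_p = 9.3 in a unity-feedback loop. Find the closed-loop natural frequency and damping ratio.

With unity feedback the closed-loop characteristic equation is s² + 11s + 9.3·6 = s² + 11s + 55.8 = 0.
So ω_n² = 55.8 ⇒ ω_n = 7.47 rad/s, and ζ = 11/(2ω_n) = 0.736.

ω_n = 7.47 rad/s, ζ = 0.736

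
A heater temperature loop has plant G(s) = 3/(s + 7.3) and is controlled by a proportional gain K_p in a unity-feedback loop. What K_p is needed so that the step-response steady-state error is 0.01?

K_p = 241

Steady-state error for a unit step on this type-0 loop is 1/(1 + K_p·G(0)).
G(0) = 0.411. Require 1/(1 + K_p·0.411) = 0.01, so 1 + 0.411·K_p = 100.
K_p = (100 − 1)/0.411 = 241.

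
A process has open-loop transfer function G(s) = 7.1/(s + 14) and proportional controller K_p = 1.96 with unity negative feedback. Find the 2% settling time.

Closed-loop transfer function: T(s) = K_p·G(s)/(1 + K_p·G(s)) = 13.92/(s + 14 + 13.92) = 13.92/(s + 27.92).
Time constant τ = 1/27.92 = 0.03582 s, so the 2% settling time is about 4τ = 0.143 s.

T_s ≈ 0.143 s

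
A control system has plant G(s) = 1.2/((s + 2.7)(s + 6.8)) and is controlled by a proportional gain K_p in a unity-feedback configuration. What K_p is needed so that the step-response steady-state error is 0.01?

Steady-state error for a unit step on this type-0 loop is 1/(1 + K_p·G(0)).
G(0) = 0.06536. Require 1/(1 + K_p·0.06536) = 0.01, so 1 + 0.06536·K_p = 100.
K_p = (100 − 1)/0.06536 = 1510.

K_p = 1510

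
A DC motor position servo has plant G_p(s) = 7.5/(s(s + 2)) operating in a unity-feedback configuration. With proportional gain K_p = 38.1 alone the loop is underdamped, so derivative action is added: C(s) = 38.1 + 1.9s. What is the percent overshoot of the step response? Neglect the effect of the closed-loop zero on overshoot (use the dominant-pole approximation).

17.9%

Forward path: (38.1 + 1.9s)·7.5/(s(s+2)). The closed-loop characteristic equation is s² + (2 + 7.5·1.9)s + 7.5·38.1 = 0.
That is s² + 16.25s + 285.8 = 0, so ω_n = 16.9 rad/s and ζ = 16.25/(2·16.9) = 0.4807.
%OS = 100·exp(−πζ/√(1−ζ²)) = 17.9%.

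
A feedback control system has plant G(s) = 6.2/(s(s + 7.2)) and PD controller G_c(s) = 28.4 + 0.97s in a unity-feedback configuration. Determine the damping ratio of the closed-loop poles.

ζ = 0.498

Forward path: (28.4 + 0.97s)·6.2/(s(s+7.2)). The closed-loop characteristic equation is s² + (7.2 + 6.2·0.97)s + 6.2·28.4 = 0.
That is s² + 13.21s + 176.1 = 0, so ω_n = 13.27 rad/s and ζ = 13.21/(2·13.27) = 0.4979.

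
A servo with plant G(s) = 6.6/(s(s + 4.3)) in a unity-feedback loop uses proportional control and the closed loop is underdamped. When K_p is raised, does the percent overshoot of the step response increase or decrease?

Characteristic equation s² + 4.3s + K_p·6.6 = 0: raising K_p raises ω_n while 2ζω_n = 4.3 is fixed, so ζ falls and overshoot grows.

increase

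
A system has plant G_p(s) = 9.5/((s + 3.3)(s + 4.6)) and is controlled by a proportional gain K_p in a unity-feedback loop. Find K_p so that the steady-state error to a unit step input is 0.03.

K_p = 51.7

For a type-0 loop with proportional control, e_ss = 1/(1 + K_p·G_p(0)).
G_p(0) = 0.6258. Require 1/(1 + K_p·0.6258) = 0.03, so 1 + 0.6258·K_p = 33.33.
K_p = (33.33 − 1)/0.6258 = 51.7.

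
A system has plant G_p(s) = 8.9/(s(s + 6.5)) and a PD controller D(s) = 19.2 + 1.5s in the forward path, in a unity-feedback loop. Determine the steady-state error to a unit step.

0

The open loop D(s)G_p(s) has a pole at the origin (type 1), so the static position error constant is infinite and e_ss = 1/(1+∞) = 0.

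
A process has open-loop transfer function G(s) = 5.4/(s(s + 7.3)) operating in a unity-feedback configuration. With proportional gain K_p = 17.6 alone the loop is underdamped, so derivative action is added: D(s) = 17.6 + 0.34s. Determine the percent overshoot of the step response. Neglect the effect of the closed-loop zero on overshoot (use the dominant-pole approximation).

Forward path: (17.6 + 0.34s)·5.4/(s(s+7.3)). The closed-loop characteristic equation is s² + (7.3 + 5.4·0.34)s + 5.4·17.6 = 0.
That is s² + 9.136s + 95.04 = 0, so ω_n = 9.749 rad/s and ζ = 9.136/(2·9.749) = 0.4686.
%OS = 100·exp(−πζ/√(1−ζ²)) = 18.9%.

18.9%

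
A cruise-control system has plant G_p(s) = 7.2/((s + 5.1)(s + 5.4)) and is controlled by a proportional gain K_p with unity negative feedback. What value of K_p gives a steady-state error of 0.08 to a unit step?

K_p = 44

Steady-state error for a unit step on this type-0 loop is 1/(1 + K_p·G_p(0)).
G_p(0) = 0.2614. Require 1/(1 + K_p·0.2614) = 0.08, so 1 + 0.2614·K_p = 12.5.
K_p = (12.5 − 1)/0.2614 = 44.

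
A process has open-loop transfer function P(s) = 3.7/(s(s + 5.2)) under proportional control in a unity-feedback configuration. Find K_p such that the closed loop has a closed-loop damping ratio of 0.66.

K_p = 4.19

Closed-loop characteristic equation: s² + 5.2s + K_p·3.7 = 0.
So ω_n = √(3.7K_p) and 2ζω_n = 5.2, giving ζ = 5.2/(2√(3.7K_p)).
Setting ζ = 0.66: √(3.7K_p) = 5.2/(2·0.66) = 3.939, so K_p = 15.52/3.7 = 4.19.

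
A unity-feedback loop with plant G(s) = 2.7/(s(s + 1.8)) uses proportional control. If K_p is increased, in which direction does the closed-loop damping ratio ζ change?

ζ = 1.8/(2√(2.7K_p)); increasing K_p raises the denominator, so ζ falls.

decrease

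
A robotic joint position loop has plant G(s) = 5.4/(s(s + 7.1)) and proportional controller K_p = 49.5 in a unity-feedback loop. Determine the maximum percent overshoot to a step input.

49.7%

Closed-loop characteristic equation: s² + 7.1s + 267.3 = 0, so ω_n = 16.35 rad/s and ζ = 7.1/(2·16.35) = 0.2171.
%OS = 100·exp(−πζ/√(1−ζ²)) = 100·exp(−π·0.2171/√0.9529) = 49.7%.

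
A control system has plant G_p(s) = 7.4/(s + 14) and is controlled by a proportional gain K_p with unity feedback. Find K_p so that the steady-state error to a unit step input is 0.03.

K_p = 61.2

Steady-state error for a unit step on this type-0 loop is 1/(1 + K_p·G_p(0)).
G_p(0) = 0.5286. Require 1/(1 + K_p·0.5286) = 0.03, so 1 + 0.5286·K_p = 33.33.
K_p = (33.33 − 1)/0.5286 = 61.2.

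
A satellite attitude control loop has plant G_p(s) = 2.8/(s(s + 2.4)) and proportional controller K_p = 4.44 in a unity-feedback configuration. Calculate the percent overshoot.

Closed-loop characteristic equation: s² + 2.4s + 12.43 = 0, so ω_n = 3.526 rad/s and ζ = 2.4/(2·3.526) = 0.3403.
%OS = 100·exp(−πζ/√(1−ζ²)) = 100·exp(−π·0.3403/√0.8842) = 32.1%.

32.1%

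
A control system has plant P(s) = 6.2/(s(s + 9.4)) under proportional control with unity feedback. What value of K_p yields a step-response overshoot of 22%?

K_p = 18.9

From %OS = 100·exp(−πζ/√(1−ζ²)) = 22%, ζ = −ln(0.22)/√(π²+ln²(0.22)) = 0.4342.
Characteristic equation s² + 9.4s + 6.2K_p = 0 gives ζ = 9.4/(2√(6.2K_p)).
Setting ζ = 0.4342: √(6.2K_p) = 9.4/(2·0.4342) = 10.83, so K_p = 117.2/6.2 = 18.9.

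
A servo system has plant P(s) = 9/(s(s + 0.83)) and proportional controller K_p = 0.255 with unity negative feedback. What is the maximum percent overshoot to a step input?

40.9%

The closed-loop denominator s² + 0.83s + 2.295 gives ω_n = √2.295 = 1.515 and ζ = 0.83/(2ω_n) = 0.2739.
%OS = 100·exp(−πζ/√(1−ζ²)) = 100·exp(−π·0.2739/√0.925) = 40.9%.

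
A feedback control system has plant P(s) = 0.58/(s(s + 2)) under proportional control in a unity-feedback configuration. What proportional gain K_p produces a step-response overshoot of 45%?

From %OS = 100·exp(−πζ/√(1−ζ²)) = 45%, ζ = −ln(0.45)/√(π²+ln²(0.45)) = 0.2463.
Characteristic equation s² + 2s + 0.58K_p = 0 gives ζ = 2/(2√(0.58K_p)).
Setting ζ = 0.2463: √(0.58K_p) = 2/(2·0.2463) = 4.059, so K_p = 16.48/0.58 = 28.4.

K_p = 28.4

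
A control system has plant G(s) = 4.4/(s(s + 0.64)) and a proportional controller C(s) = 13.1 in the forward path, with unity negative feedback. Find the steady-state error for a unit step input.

The open loop C(s)G(s) has a pole at the origin (type 1), so the static position error constant is infinite and e_ss = 1/(1+∞) = 0.

0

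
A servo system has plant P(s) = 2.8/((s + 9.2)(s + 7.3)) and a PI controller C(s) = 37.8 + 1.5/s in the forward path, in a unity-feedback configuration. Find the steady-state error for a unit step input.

The open loop C(s)P(s) has a pole at the origin (type 1), so the static position error constant is infinite and e_ss = 1/(1+∞) = 0.

0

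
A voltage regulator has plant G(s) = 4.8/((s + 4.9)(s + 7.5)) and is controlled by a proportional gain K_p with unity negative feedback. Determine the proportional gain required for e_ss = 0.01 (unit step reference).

K_p = 758

For a type-0 loop with proportional control, e_ss = 1/(1 + K_p·G(0)).
G(0) = 0.1306. Require 1/(1 + K_p·0.1306) = 0.01, so 1 + 0.1306·K_p = 100.
K_p = (100 − 1)/0.1306 = 758.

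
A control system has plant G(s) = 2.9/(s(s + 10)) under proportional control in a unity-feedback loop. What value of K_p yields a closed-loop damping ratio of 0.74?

Closed-loop characteristic equation: s² + 10s + K_p·2.9 = 0.
So ω_n = √(2.9K_p) and 2ζω_n = 10, giving ζ = 10/(2√(2.9K_p)).
Setting ζ = 0.74: √(2.9K_p) = 10/(2·0.74) = 6.757, so K_p = 45.65/2.9 = 15.7.

K_p = 15.7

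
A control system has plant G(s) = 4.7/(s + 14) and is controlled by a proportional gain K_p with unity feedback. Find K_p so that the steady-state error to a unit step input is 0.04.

The loop is type 0, so e_ss(step) = 1/(1 + K_pos) with K_pos = K_p·G(0).
G(0) = 0.3357. Require 1/(1 + K_p·0.3357) = 0.04, so 1 + 0.3357·K_p = 25.
K_p = (25 − 1)/0.3357 = 71.5.

K_p = 71.5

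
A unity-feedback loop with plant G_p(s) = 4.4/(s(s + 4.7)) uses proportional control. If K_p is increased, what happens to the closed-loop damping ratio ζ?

ζ = 4.7/(2√(4.4K_p)); increasing K_p raises the denominator, so ζ falls.

decrease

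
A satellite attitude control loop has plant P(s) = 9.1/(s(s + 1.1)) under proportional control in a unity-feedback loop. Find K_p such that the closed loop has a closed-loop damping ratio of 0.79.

Closed-loop characteristic equation: s² + 1.1s + K_p·9.1 = 0.
So ω_n = √(9.1K_p) and 2ζω_n = 1.1, giving ζ = 1.1/(2√(9.1K_p)).
Setting ζ = 0.79: √(9.1K_p) = 1.1/(2·0.79) = 0.6962, so K_p = 0.4847/9.1 = 0.0533.

K_p = 0.0533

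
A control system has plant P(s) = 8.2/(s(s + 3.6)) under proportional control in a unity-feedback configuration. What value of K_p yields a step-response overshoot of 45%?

K_p = 6.51

From %OS = 100·exp(−πζ/√(1−ζ²)) = 45%, ζ = −ln(0.45)/√(π²+ln²(0.45)) = 0.2463.
Characteristic equation s² + 3.6s + 8.2K_p = 0 gives ζ = 3.6/(2√(8.2K_p)).
Setting ζ = 0.2463: √(8.2K_p) = 3.6/(2·0.2463) = 7.307, so K_p = 53.39/8.2 = 6.51.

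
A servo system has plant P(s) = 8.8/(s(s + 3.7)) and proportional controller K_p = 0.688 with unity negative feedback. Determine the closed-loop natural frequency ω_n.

The closed-loop denominator is s(s+3.7) + 0.688·8.8 = s² + 3.7s + 6.054.
So ω_n² = 6.054 ⇒ ω_n = 2.461 rad/s, and ζ = 3.7/(2ω_n) = 0.752.

ω_n = 2.46 rad/s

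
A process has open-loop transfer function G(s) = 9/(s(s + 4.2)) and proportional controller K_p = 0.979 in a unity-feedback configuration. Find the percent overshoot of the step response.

4.31%

The closed-loop denominator s² + 4.2s + 8.811 gives ω_n = √8.811 = 2.968 and ζ = 4.2/(2ω_n) = 0.7075.
%OS = 100·exp(−πζ/√(1−ζ²)) = 100·exp(−π·0.7075/√0.4995) = 4.31%.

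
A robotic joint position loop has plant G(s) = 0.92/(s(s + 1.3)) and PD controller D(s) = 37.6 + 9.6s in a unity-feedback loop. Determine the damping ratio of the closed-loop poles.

ζ = 0.861

Forward path: (37.6 + 9.6s)·0.92/(s(s+1.3)). The closed-loop characteristic equation is s² + (1.3 + 0.92·9.6)s + 0.92·37.6 = 0.
That is s² + 10.13s + 34.59 = 0, so ω_n = 5.881 rad/s and ζ = 10.13/(2·5.881) = 0.8613.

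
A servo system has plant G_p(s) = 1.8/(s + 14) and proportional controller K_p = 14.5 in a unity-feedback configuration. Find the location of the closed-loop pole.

s = -40.1

Closed-loop transfer function: T(s) = K_p·G_p(s)/(1 + K_p·G_p(s)) = 26.1/(s + 14 + 26.1) = 26.1/(s + 40.1).
The closed-loop pole is at s = −40.1.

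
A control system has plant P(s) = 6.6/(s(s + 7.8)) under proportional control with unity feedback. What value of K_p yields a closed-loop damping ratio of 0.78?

K_p = 3.79

Closed-loop characteristic equation: s² + 7.8s + K_p·6.6 = 0.
So ω_n = √(6.6K_p) and 2ζω_n = 7.8, giving ζ = 7.8/(2√(6.6K_p)).
Setting ζ = 0.78: √(6.6K_p) = 7.8/(2·0.78) = 5, so K_p = 25/6.6 = 3.79.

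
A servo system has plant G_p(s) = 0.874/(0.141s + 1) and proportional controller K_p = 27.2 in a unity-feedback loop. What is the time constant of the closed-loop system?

τ = 0.00569 s

Closed loop: T(s) = K_p·G_p/(1+K_p·G_p) = 23.77/(0.141s + 1 + 23.77), with pole at s = −(1 + 23.77)/0.141 = −175.7.
Closed-loop time constant τ = 1/175.7 = 0.00569 s.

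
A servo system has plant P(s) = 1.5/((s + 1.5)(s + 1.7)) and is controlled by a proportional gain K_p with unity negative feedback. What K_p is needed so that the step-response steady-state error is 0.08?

Steady-state error for a unit step on this type-0 loop is 1/(1 + K_p·P(0)).
P(0) = 0.5882. Require 1/(1 + K_p·0.5882) = 0.08, so 1 + 0.5882·K_p = 12.5.
K_p = (12.5 − 1)/0.5882 = 19.6.

K_p = 19.6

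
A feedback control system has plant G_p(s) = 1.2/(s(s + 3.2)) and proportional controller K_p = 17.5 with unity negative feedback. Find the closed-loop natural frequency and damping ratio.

The closed-loop denominator is s(s+3.2) + 17.5·1.2 = s² + 3.2s + 21.
Matching s² + 2ζω_n s + ω_n²: ω_n = √21 = 4.583 rad/s and 2ζω_n = 3.2, so ζ = 3.2/(2·4.583) = 0.349.

ω_n = 4.58 rad/s, ζ = 0.349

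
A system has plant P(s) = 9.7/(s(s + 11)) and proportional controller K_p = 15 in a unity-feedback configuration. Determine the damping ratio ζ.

The closed-loop denominator is s(s+11) + 15·9.7 = s² + 11s + 145.5.
So ω_n² = 145.5 ⇒ ω_n = 12.06 rad/s, and ζ = 11/(2ω_n) = 0.456.

ζ = 0.456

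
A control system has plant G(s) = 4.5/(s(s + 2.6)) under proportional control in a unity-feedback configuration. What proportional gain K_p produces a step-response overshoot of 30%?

K_p = 2.93

From %OS = 100·exp(−πζ/√(1−ζ²)) = 30%, ζ = −ln(0.3)/√(π²+ln²(0.3)) = 0.3579.
Characteristic equation s² + 2.6s + 4.5K_p = 0 gives ζ = 2.6/(2√(4.5K_p)).
Setting ζ = 0.3579: √(4.5K_p) = 2.6/(2·0.3579) = 3.633, so K_p = 13.2/4.5 = 2.93.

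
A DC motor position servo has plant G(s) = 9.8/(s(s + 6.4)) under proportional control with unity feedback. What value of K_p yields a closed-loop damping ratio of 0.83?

K_p = 1.52

Closed-loop characteristic equation: s² + 6.4s + K_p·9.8 = 0.
So ω_n = √(9.8K_p) and 2ζω_n = 6.4, giving ζ = 6.4/(2√(9.8K_p)).
Setting ζ = 0.83: √(9.8K_p) = 6.4/(2·0.83) = 3.855, so K_p = 14.86/9.8 = 1.52.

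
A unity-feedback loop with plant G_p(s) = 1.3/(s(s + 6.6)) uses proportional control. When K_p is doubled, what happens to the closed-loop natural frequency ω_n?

ω_n = √(1.3·K_p), which grows with K_p.

increase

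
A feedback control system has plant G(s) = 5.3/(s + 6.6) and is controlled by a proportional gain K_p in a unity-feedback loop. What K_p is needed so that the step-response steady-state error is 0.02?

The loop is type 0, so e_ss(step) = 1/(1 + K_pos) with K_pos = K_p·G(0).
G(0) = 0.803. Require 1/(1 + K_p·0.803) = 0.02, so 1 + 0.803·K_p = 50.
K_p = (50 − 1)/0.803 = 61.

K_p = 61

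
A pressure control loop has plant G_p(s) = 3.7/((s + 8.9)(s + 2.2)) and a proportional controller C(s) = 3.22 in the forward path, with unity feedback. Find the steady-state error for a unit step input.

The loop is type 0. Static position error constant K_pos = C(0)·G_p(0) = 3.22·0.189 = 0.6085.
Steady-state error to a unit step: e_ss = 1/(1+K_pos) = 1/1.608 = 0.622.

0.622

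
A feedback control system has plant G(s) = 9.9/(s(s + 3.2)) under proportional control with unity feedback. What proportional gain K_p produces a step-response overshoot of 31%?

K_p = 2.12

From %OS = 100·exp(−πζ/√(1−ζ²)) = 31%, ζ = −ln(0.31)/√(π²+ln²(0.31)) = 0.3493.
Characteristic equation s² + 3.2s + 9.9K_p = 0 gives ζ = 3.2/(2√(9.9K_p)).
Setting ζ = 0.3493: √(9.9K_p) = 3.2/(2·0.3493) = 4.58, so K_p = 20.98/9.9 = 2.12.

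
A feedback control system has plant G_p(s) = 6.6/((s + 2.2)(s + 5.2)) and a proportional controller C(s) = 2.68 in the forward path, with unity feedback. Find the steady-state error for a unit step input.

The loop is type 0. Static position error constant K_pos = C(0)·G_p(0) = 2.68·0.5769 = 1.546.
Steady-state error to a unit step: e_ss = 1/(1+K_pos) = 1/2.546 = 0.393.

0.393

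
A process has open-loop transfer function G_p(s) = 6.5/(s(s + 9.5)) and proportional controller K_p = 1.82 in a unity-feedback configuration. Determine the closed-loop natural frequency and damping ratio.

ω_n = 3.44 rad/s, ζ = 1.38

1 + K_p·G_p(s) = 0 gives s² + 9.5s + 11.83 = 0.
So ω_n² = 11.83 ⇒ ω_n = 3.439 rad/s, and ζ = 9.5/(2ω_n) = 1.38.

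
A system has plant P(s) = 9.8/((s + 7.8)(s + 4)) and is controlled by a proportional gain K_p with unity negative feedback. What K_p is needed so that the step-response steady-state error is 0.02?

For a type-0 loop with proportional control, e_ss = 1/(1 + K_p·P(0)).
P(0) = 0.3141. Require 1/(1 + K_p·0.3141) = 0.02, so 1 + 0.3141·K_p = 50.
K_p = (50 − 1)/0.3141 = 156.

K_p = 156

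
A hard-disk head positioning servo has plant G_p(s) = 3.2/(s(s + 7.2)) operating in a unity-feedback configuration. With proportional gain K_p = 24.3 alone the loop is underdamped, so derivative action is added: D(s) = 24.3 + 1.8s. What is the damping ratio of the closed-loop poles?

ζ = 0.735

Forward path: (24.3 + 1.8s)·3.2/(s(s+7.2)). The closed-loop characteristic equation is s² + (7.2 + 3.2·1.8)s + 3.2·24.3 = 0.
That is s² + 12.96s + 77.76 = 0, so ω_n = 8.818 rad/s and ζ = 12.96/(2·8.818) = 0.7348.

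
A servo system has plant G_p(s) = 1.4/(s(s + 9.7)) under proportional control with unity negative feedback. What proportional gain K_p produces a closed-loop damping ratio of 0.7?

K_p = 34.3

Closed-loop characteristic equation: s² + 9.7s + K_p·1.4 = 0.
So ω_n = √(1.4K_p) and 2ζω_n = 9.7, giving ζ = 9.7/(2√(1.4K_p)).
Setting ζ = 0.7: √(1.4K_p) = 9.7/(2·0.7) = 6.929, so K_p = 48.01/1.4 = 34.3.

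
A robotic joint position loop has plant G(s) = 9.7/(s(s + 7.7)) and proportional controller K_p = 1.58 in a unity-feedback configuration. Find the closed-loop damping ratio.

1 + K_p·G(s) = 0 gives s² + 7.7s + 15.33 = 0.
Matching s² + 2ζω_n s + ω_n²: ω_n = √15.33 = 3.915 rad/s and 2ζω_n = 7.7, so ζ = 7.7/(2·3.915) = 0.983.

ζ = 0.983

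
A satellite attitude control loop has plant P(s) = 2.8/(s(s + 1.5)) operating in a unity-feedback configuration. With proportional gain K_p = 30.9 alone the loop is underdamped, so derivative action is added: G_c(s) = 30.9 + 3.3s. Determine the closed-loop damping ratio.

ζ = 0.577

Forward path: (30.9 + 3.3s)·2.8/(s(s+1.5)). The closed-loop characteristic equation is s² + (1.5 + 2.8·3.3)s + 2.8·30.9 = 0.
That is s² + 10.74s + 86.52 = 0, so ω_n = 9.302 rad/s and ζ = 10.74/(2·9.302) = 0.5773.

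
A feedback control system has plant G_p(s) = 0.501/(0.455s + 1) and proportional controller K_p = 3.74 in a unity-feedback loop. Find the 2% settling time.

Closed loop: T(s) = K_p·G_p/(1+K_p·G_p) = 1.874/(0.455s + 1 + 1.874), with pole at s = −(1 + 1.874)/0.455 = −6.316.
τ = 1/6.316 = 0.1583 s, so 2% settling time ≈ 4τ = 0.633 s.

T_s ≈ 0.633 s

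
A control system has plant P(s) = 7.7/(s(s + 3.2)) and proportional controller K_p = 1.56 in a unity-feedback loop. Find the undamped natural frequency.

1 + K_p·P(s) = 0 gives s² + 3.2s + 12.01 = 0.
So ω_n² = 12.01 ⇒ ω_n = 3.466 rad/s, and ζ = 3.2/(2ω_n) = 0.462.

ω_n = 3.47 rad/s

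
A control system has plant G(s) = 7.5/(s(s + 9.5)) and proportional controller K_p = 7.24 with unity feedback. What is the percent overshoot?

The closed-loop denominator s² + 9.5s + 54.3 gives ω_n = √54.3 = 7.369 and ζ = 9.5/(2ω_n) = 0.6446.
%OS = 100·exp(−πζ/√(1−ζ²)) = 100·exp(−π·0.6446/√0.5845) = 7.07%.

7.07%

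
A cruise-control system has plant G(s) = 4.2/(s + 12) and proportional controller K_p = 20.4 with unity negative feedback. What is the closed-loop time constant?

Closed-loop transfer function: T(s) = K_p·G(s)/(1 + K_p·G(s)) = 85.68/(s + 12 + 85.68) = 85.68/(s + 97.68).
Time constant τ = 1/97.68 = 0.0102 s.

τ = 0.0102 s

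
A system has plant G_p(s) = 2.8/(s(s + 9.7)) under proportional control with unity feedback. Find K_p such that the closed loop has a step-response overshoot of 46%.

K_p = 146

From %OS = 100·exp(−πζ/√(1−ζ²)) = 46%, ζ = −ln(0.46)/√(π²+ln²(0.46)) = 0.24.
Characteristic equation s² + 9.7s + 2.8K_p = 0 gives ζ = 9.7/(2√(2.8K_p)).
Setting ζ = 0.24: √(2.8K_p) = 9.7/(2·0.24) = 20.21, so K_p = 408.5/2.8 = 146.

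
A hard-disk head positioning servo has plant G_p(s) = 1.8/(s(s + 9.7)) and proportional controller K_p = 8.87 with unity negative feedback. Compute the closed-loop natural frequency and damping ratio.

ω_n = 4 rad/s, ζ = 1.21

1 + K_p·G_p(s) = 0 gives s² + 9.7s + 15.97 = 0.
Matching s² + 2ζω_n s + ω_n²: ω_n = √15.97 = 3.996 rad/s and 2ζω_n = 9.7, so ζ = 9.7/(2·3.996) = 1.21.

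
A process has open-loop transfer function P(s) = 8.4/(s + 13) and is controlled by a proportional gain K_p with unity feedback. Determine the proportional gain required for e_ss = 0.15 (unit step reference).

K_p = 8.77

The loop is type 0, so e_ss(step) = 1/(1 + K_pos) with K_pos = K_p·P(0).
P(0) = 0.6462. Require 1/(1 + K_p·0.6462) = 0.15, so 1 + 0.6462·K_p = 6.667.
K_p = (6.667 − 1)/0.6462 = 8.77.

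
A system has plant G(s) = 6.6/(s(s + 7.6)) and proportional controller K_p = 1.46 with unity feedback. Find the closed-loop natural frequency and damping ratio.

The closed-loop denominator is s(s+7.6) + 1.46·6.6 = s² + 7.6s + 9.636.
So ω_n² = 9.636 ⇒ ω_n = 3.104 rad/s, and ζ = 7.6/(2ω_n) = 1.22.

ω_n = 3.1 rad/s, ζ = 1.22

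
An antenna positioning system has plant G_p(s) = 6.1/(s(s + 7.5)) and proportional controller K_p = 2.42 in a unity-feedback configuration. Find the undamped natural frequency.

ω_n = 3.84 rad/s

1 + K_p·G_p(s) = 0 gives s² + 7.5s + 14.76 = 0.
Matching s² + 2ζω_n s + ω_n²: ω_n = √14.76 = 3.842 rad/s and 2ζω_n = 7.5, so ζ = 7.5/(2·3.842) = 0.976.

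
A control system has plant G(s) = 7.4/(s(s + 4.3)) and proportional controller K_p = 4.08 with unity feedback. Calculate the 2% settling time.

T_s ≈ 1.86 s

Closed-loop characteristic equation: s² + 4.3s + 30.19 = 0, so ω_n = 5.495 rad/s and ζ = 4.3/(2·5.495) = 0.3913.
2% settling time T_s ≈ 4/(ζω_n) = 4/2.15 = 1.86 s.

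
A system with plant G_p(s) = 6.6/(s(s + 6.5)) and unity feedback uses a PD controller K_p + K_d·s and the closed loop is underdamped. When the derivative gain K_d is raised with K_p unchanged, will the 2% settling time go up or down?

decrease

Characteristic equation s² + (6.5 + 6.6K_d)s + 6.6K_p = 0: raising K_d increases ζω_n = (6.5+6.6K_d)/2 while the loop stays underdamped, so T_s ≈ 4/(ζω_n) decreases.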